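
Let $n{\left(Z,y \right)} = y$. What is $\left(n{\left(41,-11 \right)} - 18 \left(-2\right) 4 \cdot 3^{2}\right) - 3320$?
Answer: $-2035$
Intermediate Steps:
$\left(n{\left(41,-11 \right)} - 18 \left(-2\right) 4 \cdot 3^{2}\right) - 3320 = \left(-11 - 18 \left(-2\right) 4 \cdot 3^{2}\right) - 3320 = \left(-11 - 18 \left(\left(-8\right) 9\right)\right) - 3320 = \left(-11 - -1296\right) - 3320 = \left(-11 + 1296\right) - 3320 = 1285 - 3320 = -2035$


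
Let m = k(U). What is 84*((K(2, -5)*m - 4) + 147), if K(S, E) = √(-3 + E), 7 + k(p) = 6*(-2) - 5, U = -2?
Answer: 12012 - 4032*I*√2 ≈ 12012.0 - 5702.1*I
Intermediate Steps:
k(p) = -24 (k(p) = -7 + (6*(-2) - 5) = -7 + (-12 - 5) = -7 - 17 = -24)
m = -24
84*((K(2, -5)*m - 4) + 147) = 84*((√(-3 - 5)*(-24) - 4) + 147) = 84*((√(-8)*(-24) - 4) + 147) = 84*(((2*I*√2)*(-24) - 4) + 147) = 84*((-48*I*√2 - 4) + 147) = 84*((-4 - 48*I*√2) + 147) = 84*(143 - 48*I*√2) = 12012 - 4032*I*√2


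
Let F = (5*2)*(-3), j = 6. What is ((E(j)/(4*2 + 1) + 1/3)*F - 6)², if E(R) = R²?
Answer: 18496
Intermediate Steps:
F = -30 (F = 10*(-3) = -30)
((E(j)/(4*2 + 1) + 1/3)*F - 6)² = ((6²/(4*2 + 1) + 1/3)*(-30) - 6)² = ((36/(8 + 1) + 1*(⅓))*(-30) - 6)² = ((36/9 + ⅓)*(-30) - 6)² = ((36*(⅑) + ⅓)*(-30) - 6)² = ((4 + ⅓)*(-30) - 6)² = ((13/3)*(-30) - 6)² = (-130 - 6)² = (-136)² = 18496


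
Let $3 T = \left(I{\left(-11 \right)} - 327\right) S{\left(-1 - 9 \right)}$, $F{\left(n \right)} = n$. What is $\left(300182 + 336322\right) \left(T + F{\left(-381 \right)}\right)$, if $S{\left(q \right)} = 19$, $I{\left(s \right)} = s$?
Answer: $-1605050920$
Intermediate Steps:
$T = - \frac{6422}{3}$ ($T = \frac{\left(-11 - 327\right) 19}{3} = \frac{\left(-338\right) 19}{3} = \frac{1}{3} \left(-6422\right) = - \frac{6422}{3} \approx -2140.7$)
$\left(300182 + 336322\right) \left(T + F{\left(-381 \right)}\right) = \left(300182 + 336322\right) \left(- \frac{6422}{3} - 381\right) = 636504 \left(- \frac{7565}{3}\right) = -1605050920$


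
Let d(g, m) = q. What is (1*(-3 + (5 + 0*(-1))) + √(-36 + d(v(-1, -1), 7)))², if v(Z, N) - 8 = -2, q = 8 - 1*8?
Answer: -32 + 24*I ≈ -32.0 + 24.0*I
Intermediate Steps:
q = 0 (q = 8 - 8 = 0)
v(Z, N) = 6 (v(Z, N) = 8 - 2 = 6)
d(g, m) = 0
(1*(-3 + (5 + 0*(-1))) + √(-36 + d(v(-1, -1), 7)))² = (1*(-3 + (5 + 0*(-1))) + √(-36 + 0))² = (1*(-3 + (5 + 0)) + √(-36))² = (1*(-3 + 5) + 6*I)² = (1*2 + 6*I)² = (2 + 6*I)²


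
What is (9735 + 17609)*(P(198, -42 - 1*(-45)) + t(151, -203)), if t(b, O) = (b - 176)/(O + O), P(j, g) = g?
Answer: 16994296/203 ≈ 83716.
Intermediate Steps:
t(b, O) = (-176 + b)/(2*O) (t(b, O) = (-176 + b)/((2*O)) = (-176 + b)*(1/(2*O)) = (-176 + b)/(2*O))
(9735 + 17609)*(P(198, -42 - 1*(-45)) + t(151, -203)) = (9735 + 17609)*((-42 - 1*(-45)) + (1/2)*(-176 + 151)/(-203)) = 27344*((-42 + 45) + (1/2)*(-1/203)*(-25)) = 27344*(3 + 25/406) = 27344*(1243/406) = 16994296/203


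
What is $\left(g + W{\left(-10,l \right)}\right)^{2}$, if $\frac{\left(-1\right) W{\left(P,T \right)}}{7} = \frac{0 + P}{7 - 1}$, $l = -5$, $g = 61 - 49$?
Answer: $\frac{5041}{9} \approx 560.11$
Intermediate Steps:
$g = 12$ ($g = 61 - 49 = 12$)
$W{\left(P,T \right)} = - \frac{7 P}{6}$ ($W{\left(P,T \right)} = - 7 \frac{0 + P}{7 - 1} = - 7 \frac{P}{6} = - \frac{7 P}{6}$)
$\left(g + W{\left(-10,l \right)}\right)^{2} = \left(12 - - \frac{35}{3}\right)^{2} = \left(12 + \frac{35}{3}\right)^{2} = \left(\frac{71}{3}\right)^{2} = \frac{5041}{9}$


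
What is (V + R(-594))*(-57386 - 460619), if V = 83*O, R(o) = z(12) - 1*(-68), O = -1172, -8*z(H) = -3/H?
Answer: 1611334843275/32 ≈ 5.0354e+10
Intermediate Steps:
z(H) = 3/(8*H) (z(H) = -(-3)/(8*H) = 3/(8*H))
R(o) = 2177/32 (R(o) = (3/8)/12 - 1*(-68) = (3/8)*(1/12) + 68 = 1/32 + 68 = 2177/32)
V = -97276 (V = 83*(-1172) = -97276)
(V + R(-594))*(-57386 - 460619) = (-97276 + 2177/32)*(-57386 - 460619) = -3110655/32*(-518005) = 1611334843275/32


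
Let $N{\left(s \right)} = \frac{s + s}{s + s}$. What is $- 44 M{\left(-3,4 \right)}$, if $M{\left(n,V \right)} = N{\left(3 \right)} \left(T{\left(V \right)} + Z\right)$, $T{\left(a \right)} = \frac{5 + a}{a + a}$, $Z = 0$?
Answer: $- \frac{99}{2} \approx -49.5$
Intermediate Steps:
$T{\left(a \right)} = \frac{5 + a}{2 a}$
$N{\left(s \right)} = 1$ ($N{\left(s \right)} = \frac{2 s}{2 s} = 2 s \frac{1}{2 s} = 1$)
$M{\left(n,V \right)} = \frac{5 + V}{2 V}$ ($M{\left(n,V \right)} = 1 \left(\frac{5 + V}{2 V} + 0\right) = 1 \frac{5 + V}{2 V} = \frac{5 + V}{2 V}$)
$- 44 M{\left(-3,4 \right)} = - 44 \frac{5 + 4}{2 \cdot 4} = - 44 \cdot \frac{1}{2} \cdot \frac{1}{4} \cdot 9 = \left(-44\right) \frac{9}{8} = - \frac{99}{2}$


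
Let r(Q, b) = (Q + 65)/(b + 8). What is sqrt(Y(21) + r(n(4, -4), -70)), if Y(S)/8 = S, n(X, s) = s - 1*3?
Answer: sqrt(160549)/31 ≈ 12.925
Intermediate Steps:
n(X, s) = -3 + s (n(X, s) = s - 3 = -3 + s)
Y(S) = 8*S
r(Q, b) = (65 + Q)/(8 + b)
sqrt(Y(21) + r(n(4, -4), -70)) = sqrt(8*21 + (65 + (-3 - 4))/(8 - 70)) = sqrt(168 + (65 - 7)/(-62)) = sqrt(168 - 1/62*58) = sqrt(168 - 29/31) = sqrt(5179/31) = sqrt(160549)/31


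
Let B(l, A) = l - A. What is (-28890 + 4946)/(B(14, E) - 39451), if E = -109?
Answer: 2993/4916 ≈ 0.60883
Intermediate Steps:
(-28890 + 4946)/(B(14, E) - 39451) = (-28890 + 4946)/((14 - 1*(-109)) - 39451) = -23944/((14 + 109) - 39451) = -23944/(123 - 39451) = -23944/(-39328) = -23944*(-1/39328) = 2993/4916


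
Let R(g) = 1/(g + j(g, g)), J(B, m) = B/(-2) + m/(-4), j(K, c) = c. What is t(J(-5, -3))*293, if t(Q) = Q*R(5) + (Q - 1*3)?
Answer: 6739/40 ≈ 168.48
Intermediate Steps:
J(B, m) = -B/2 - m/4 (J(B, m) = B*(-1/2) + m*(-1/4) = -B/2 - m/4)
R(g) = 1/(2*g) (R(g) = 1/(g + g) = 1/(2*g))
t(Q) = -3 + 11*Q/10 (t(Q) = Q*((1/2)/5) + (Q - 1*3) = Q*((1/2)*(1/5)) + (Q - 3) = Q*(1/10) + (-3 + Q) = Q/10 + (-3 + Q) = -3 + 11*Q/10)
t(J(-5, -3))*293 = (-3 + 11*(-1/2*(-5) - 1/4*(-3))/10)*293 = (-3 + 11*(5/2 + 3/4)/10)*293 = (-3 + (11/10)*(13/4))*293 = (-3 + 143/40)*293 = (23/40)*293 = 6739/40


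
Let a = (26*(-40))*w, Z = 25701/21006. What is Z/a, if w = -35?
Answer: 659/19605600 ≈ 3.3613e-5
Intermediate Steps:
Z = 8567/7002 (Z = 25701*(1/21006) = 8567/7002 ≈ 1.2235)
a = 36400 (a = (26*(-40))*(-35) = -1040*(-35) = 36400)
Z/a = (8567/7002)/36400 = (8567/7002)*(1/36400) = 659/19605600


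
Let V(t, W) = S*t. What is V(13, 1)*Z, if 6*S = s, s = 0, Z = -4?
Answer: 0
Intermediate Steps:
S = 0 (S = (1/6)*0 = 0)
V(t, W) = 0 (V(t, W) = 0*t = 0)
V(13, 1)*Z = 0*(-4) = 0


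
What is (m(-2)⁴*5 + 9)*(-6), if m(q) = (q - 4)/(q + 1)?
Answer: -38934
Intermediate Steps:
m(q) = (-4 + q)/(1 + q)
(m(-2)⁴*5 + 9)*(-6) = (((-4 - 2)/(1 - 2))⁴*5 + 9)*(-6) = ((-6/(-1))⁴*5 + 9)*(-6) = ((-1*(-6))⁴*5 + 9)*(-6) = (6⁴*5 + 9)*(-6) = (1296*5 + 9)*(-6) = (6480 + 9)*(-6) = 6489*(-6) = -38934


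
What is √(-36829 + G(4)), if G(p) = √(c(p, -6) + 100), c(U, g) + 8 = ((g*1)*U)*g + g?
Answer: √(-36829 + √230) ≈ 191.87*I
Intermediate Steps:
c(U, g) = -8 + g + U*g² (c(U, g) = -8 + (((g*1)*U)*g + g) = -8 + ((g*U)*g + g) = -8 + ((U*g)*g + g) = -8 + (U*g² + g) = -8 + (g + U*g²) = -8 + g + U*g²)
G(p) = √(86 + 36*p) (G(p) = √((-8 - 6 + p*(-6)²) + 100) = √((-8 - 6 + p*36) + 100) = √((-8 - 6 + 36*p) + 100) = √((-14 + 36*p) + 100) = √(86 + 36*p))
√(-36829 + G(4)) = √(-36829 + √(86 + 36*4)) = √(-36829 + √(86 + 144)) = √(-36829 + √230)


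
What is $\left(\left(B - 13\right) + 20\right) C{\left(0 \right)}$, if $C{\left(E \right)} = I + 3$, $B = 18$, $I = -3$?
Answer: $0$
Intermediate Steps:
$C{\left(E \right)} = 0$ ($C{\left(E \right)} = -3 + 3 = 0$)
$\left(\left(B - 13\right) + 20\right) C{\left(0 \right)} = \left(\left(18 - 13\right) + 20\right) 0 = \left(5 + 20\right) 0 = 25 \cdot 0 = 0$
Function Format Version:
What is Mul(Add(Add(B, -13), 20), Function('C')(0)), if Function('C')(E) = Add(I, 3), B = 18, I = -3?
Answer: 0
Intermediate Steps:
Function('C')(E) = 0 (Function('C')(E) = Add(-3, 3) = 0)
Mul(Add(Add(B, -13), 20), Function('C')(0)) = Mul(Add(Add(18, -13), 20), 0) = Mul(Add(5, 20), 0) = Mul(25, 0) = 0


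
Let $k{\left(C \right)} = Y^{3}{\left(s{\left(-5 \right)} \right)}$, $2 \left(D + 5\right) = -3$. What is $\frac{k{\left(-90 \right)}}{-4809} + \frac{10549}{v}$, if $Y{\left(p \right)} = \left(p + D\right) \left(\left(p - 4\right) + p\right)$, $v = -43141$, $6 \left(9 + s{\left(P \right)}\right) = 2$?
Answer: $- \frac{21741190245413}{3086572149} \approx -7043.8$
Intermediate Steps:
$D = - \frac{13}{2}$ ($D = -5 + \frac{1}{2} \left(-3\right) = -5 - \frac{3}{2} = - \frac{13}{2} \approx -6.5$)
$s{\left(P \right)} = - \frac{26}{3}$ ($s{\left(P \right)} = -9 + \frac{1}{6} \cdot 2 = -9 + \frac{1}{3} = - \frac{26}{3}$)
$Y{\left(p \right)} = \left(-4 + 2 p\right) \left(- \frac{13}{2} + p\right)$ ($Y{\left(p \right)} = \left(p - \frac{13}{2}\right) \left(\left(p - 4\right) + p\right) = \left(- \frac{13}{2} + p\right) \left(\left(-4 + p\right) + p\right) = \left(- \frac{13}{2} + p\right) \left(-4 + 2 p\right) = \left(-4 + 2 p\right) \left(- \frac{13}{2} + p\right)$)
$k{\left(C \right)} = \frac{24693014528}{729}$ ($k{\left(C \right)} = \left(26 - - \frac{442}{3} + 2 \left(- \frac{26}{3}\right)^{2}\right)^{3} = \left(26 + \frac{442}{3} + 2 \cdot \frac{676}{9}\right)^{3} = \left(26 + \frac{442}{3} + \frac{1352}{9}\right)^{3} = \left(\frac{2912}{9}\right)^{3} = \frac{24693014528}{729}$)
$\frac{k{\left(-90 \right)}}{-4809} + \frac{10549}{v} = \frac{24693014528}{729 \left(-4809\right)} + \frac{10549}{-43141} = \frac{24693014528}{729} \left(- \frac{1}{4809}\right) + 10549 \left(- \frac{1}{43141}\right) = - \frac{3527573504}{500823} - \frac{1507}{6163} = - \frac{21741190245413}{3086572149}$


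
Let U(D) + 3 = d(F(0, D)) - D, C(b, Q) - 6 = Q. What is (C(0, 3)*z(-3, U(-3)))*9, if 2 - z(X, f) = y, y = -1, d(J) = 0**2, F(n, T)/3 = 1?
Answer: 243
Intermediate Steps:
F(n, T) = 3 (F(n, T) = 3*1 = 3)
d(J) = 0
C(b, Q) = 6 + Q
U(D) = -3 - D (U(D) = -3 + (0 - D) = -3 - D)
z(X, f) = 3 (z(X, f) = 2 - 1*(-1) = 2 + 1 = 3)
(C(0, 3)*z(-3, U(-3)))*9 = ((6 + 3)*3)*9 = (9*3)*9 = 27*9 = 243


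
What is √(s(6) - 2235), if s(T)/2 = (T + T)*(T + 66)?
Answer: 13*I*√3 ≈ 22.517*I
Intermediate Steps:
s(T) = 4*T*(66 + T) (s(T) = 2*((T + T)*(T + 66)) = 2*((2*T)*(66 + T)) = 2*(2*T*(66 + T)) = 4*T*(66 + T))
√(s(6) - 2235) = √(4*6*(66 + 6) - 2235) = √(4*6*72 - 2235) = √(1728 - 2235) = √(-507) = 13*I*√3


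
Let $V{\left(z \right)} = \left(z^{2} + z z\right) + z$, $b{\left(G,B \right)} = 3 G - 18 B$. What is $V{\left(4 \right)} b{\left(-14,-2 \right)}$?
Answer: $-216$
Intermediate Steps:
$b{\left(G,B \right)} = - 18 B + 3 G$
$V{\left(z \right)} = z + 2 z^{2}$ ($V{\left(z \right)} = \left(z^{2} + z^{2}\right) + z = 2 z^{2} + z = z + 2 z^{2}$)
$V{\left(4 \right)} b{\left(-14,-2 \right)} = 4 \left(1 + 2 \cdot 4\right) \left(\left(-18\right) \left(-2\right) + 3 \left(-14\right)\right) = 4 \left(1 + 8\right) \left(36 - 42\right) = 4 \cdot 9 \left(-6\right) = 36 \left(-6\right) = -216$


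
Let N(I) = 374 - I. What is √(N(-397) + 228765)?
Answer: 12*√1594 ≈ 479.10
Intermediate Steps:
√(N(-397) + 228765) = √((374 - 1*(-397)) + 228765) = √((374 + 397) + 228765) = √(771 + 228765) = √229536 = 12*√1594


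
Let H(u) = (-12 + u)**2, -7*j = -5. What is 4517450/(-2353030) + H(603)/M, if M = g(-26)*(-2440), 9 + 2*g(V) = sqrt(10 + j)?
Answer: 1635539070403/47079424240 + 116427*sqrt(21)/40016 ≈ 48.073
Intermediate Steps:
j = 5/7 (j = -1/7*(-5) = 5/7 ≈ 0.71429)
g(V) = -9/2 + 5*sqrt(21)/14 (g(V) = -9/2 + sqrt(10 + 5/7)/2 = -9/2 + sqrt(75/7)/2 = -9/2 + (5*sqrt(21)/7)/2 = -9/2 + 5*sqrt(21)/14)
M = 10980 - 6100*sqrt(21)/7 (M = (-9/2 + 5*sqrt(21)/14)*(-2440) = 10980 - 6100*sqrt(21)/7 ≈ 6986.6)
4517450/(-2353030) + H(603)/M = 4517450/(-2353030) + (-12 + 603)**2/(10980 - 6100*sqrt(21)/7) = 4517450*(-1/2353030) + 591**2/(10980 - 6100*sqrt(21)/7) = -451745/235303 + 349281/(10980 - 6100*sqrt(21)/7)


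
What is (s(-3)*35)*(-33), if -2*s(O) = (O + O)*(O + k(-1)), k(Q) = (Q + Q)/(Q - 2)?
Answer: 8085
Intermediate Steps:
k(Q) = 2*Q/(-2 + Q) (k(Q) = (2*Q)/(-2 + Q) = 2*Q/(-2 + Q))
s(O) = -O*(2/3 + O) (s(O) = -(O + O)*(O + 2*(-1)/(-2 - 1))/2 = -2*O*(O + 2*(-1)/(-3))/2 = -2*O*(O + 2*(-1)*(-1/3))/2 = -2*O*(O + 2/3)/2 = -2*O*(2/3 + O)/2 = -O*(2/3 + O))
(s(-3)*35)*(-33) = (-1/3*(-3)*(2 + 3*(-3))*35)*(-33) = (-1/3*(-3)*(2 - 9)*35)*(-33) = (-1/3*(-3)*(-7)*35)*(-33) = -7*35*(-33) = -245*(-33) = 8085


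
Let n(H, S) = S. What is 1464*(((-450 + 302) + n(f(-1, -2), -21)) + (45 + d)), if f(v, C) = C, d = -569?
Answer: -1014552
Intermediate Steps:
1464*(((-450 + 302) + n(f(-1, -2), -21)) + (45 + d)) = 1464*(((-450 + 302) - 21) + (45 - 569)) = 1464*((-148 - 21) - 524) = 1464*(-169 - 524) = 1464*(-693) = -1014552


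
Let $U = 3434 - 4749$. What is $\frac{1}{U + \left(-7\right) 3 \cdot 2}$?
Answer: $- \frac{1}{1357} \approx -0.00073692$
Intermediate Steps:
$U = -1315$ ($U = 3434 - 4749 = -1315$)
$\frac{1}{U + \left(-7\right) 3 \cdot 2} = \frac{1}{-1315 + \left(-7\right) 3 \cdot 2} = \frac{1}{-1315 - 42} = \frac{1}{-1357} = - \frac{1}{1357}$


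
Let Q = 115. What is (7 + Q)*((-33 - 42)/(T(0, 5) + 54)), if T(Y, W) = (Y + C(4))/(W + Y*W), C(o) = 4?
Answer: -22875/137 ≈ -166.97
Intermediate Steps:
T(Y, W) = (4 + Y)/(W + W*Y) (T(Y, W) = (Y + 4)/(W + Y*W) = (4 + Y)/(W + W*Y))
(7 + Q)*((-33 - 42)/(T(0, 5) + 54)) = (7 + 115)*((-33 - 42)/((4 + 0)/(5*(1 + 0)) + 54)) = 122*(-75/((⅕)*4/1 + 54)) = 122*(-75/((⅕)*1*4 + 54)) = 122*(-75/(⅘ + 54)) = 122*(-75/274/5) = 122*(-75*5/274) = 122*(-375/274) = -22875/137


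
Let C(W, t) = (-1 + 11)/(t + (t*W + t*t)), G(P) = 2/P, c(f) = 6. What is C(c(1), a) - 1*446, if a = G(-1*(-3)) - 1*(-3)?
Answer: -78451/176 ≈ -445.74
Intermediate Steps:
a = 11/3 (a = 2/((-1*(-3))) - 1*(-3) = 2/3 + 3 = 2*(⅓) + 3 = ⅔ + 3 = 11/3 ≈ 3.6667)
C(W, t) = 10/(t + t² + W*t) (C(W, t) = 10/(t + (W*t + t²)) = 10/(t + (t² + W*t)) = 10/(t + t² + W*t))
C(c(1), a) - 1*446 = 10/((11/3)*(1 + 6 + 11/3)) - 1*446 = 10*(3/11)/(32/3) - 446 = 10*(3/11)*(3/32) - 446 = 45/176 - 446 = -78451/176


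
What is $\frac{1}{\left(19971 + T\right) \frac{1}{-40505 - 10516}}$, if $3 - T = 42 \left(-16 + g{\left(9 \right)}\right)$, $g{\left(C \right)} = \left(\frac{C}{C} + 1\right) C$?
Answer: $- \frac{5669}{2210} \approx -2.5652$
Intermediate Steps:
$g{\left(C \right)} = 2 C$ ($g{\left(C \right)} = \left(1 + 1\right) C = 2 C$)
$T = -81$ ($T = 3 - 42 \left(-16 + 2 \cdot 9\right) = 3 - 42 \left(-16 + 18\right) = 3 - 42 \cdot 2 = 3 - 84 = -81$)
$\frac{1}{\left(19971 + T\right) \frac{1}{-40505 - 10516}} = \frac{1}{\left(19971 - 81\right) \frac{1}{-40505 - 10516}} = \frac{1}{19890 \frac{1}{-51021}} = \frac{1}{19890 \left(- \frac{1}{51021}\right)} = \frac{1}{- \frac{2210}{5669}} = - \frac{5669}{2210}$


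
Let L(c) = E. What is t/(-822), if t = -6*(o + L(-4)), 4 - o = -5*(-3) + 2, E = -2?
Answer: -15/137 ≈ -0.10949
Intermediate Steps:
L(c) = -2
o = -13 (o = 4 - (-5*(-3) + 2) = 4 - (15 + 2) = 4 - 1*17 = 4 - 17 = -13)
t = 90 (t = -6*(-13 - 2) = -6*(-15) = 90)
t/(-822) = 90/(-822) = 90*(-1/822) = -15/137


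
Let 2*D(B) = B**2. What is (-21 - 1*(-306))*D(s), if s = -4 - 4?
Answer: 9120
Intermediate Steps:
s = -8
D(B) = B**2/2
(-21 - 1*(-306))*D(s) = (-21 - 1*(-306))*((1/2)*(-8)**2) = (-21 + 306)*((1/2)*64) = 285*32 = 9120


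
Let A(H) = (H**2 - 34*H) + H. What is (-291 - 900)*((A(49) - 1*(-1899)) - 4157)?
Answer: 1755534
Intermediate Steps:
A(H) = H**2 - 33*H
(-291 - 900)*((A(49) - 1*(-1899)) - 4157) = (-291 - 900)*((49*(-33 + 49) - 1*(-1899)) - 4157) = -1191*((49*16 + 1899) - 4157) = -1191*((784 + 1899) - 4157) = -1191*(2683 - 4157) = -1191*(-1474) = 1755534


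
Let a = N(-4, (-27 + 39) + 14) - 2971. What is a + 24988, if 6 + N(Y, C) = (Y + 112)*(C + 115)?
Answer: 37239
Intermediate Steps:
N(Y, C) = -6 + (112 + Y)*(115 + C) (N(Y, C) = -6 + (Y + 112)*(C + 115) = -6 + (112 + Y)*(115 + C))
a = 12251 (a = (12874 + 112*((-27 + 39) + 14) + 115*(-4) + ((-27 + 39) + 14)*(-4)) - 2971 = (12874 + 112*(12 + 14) - 460 + (12 + 14)*(-4)) - 2971 = (12874 + 112*26 - 460 + 26*(-4)) - 2971 = (12874 + 2912 - 460 - 104) - 2971 = 15222 - 2971 = 12251)
a + 24988 = 12251 + 24988 = 37239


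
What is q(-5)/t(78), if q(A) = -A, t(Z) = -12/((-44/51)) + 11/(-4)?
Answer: 220/491 ≈ 0.44807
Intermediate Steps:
t(Z) = 491/44 (t(Z) = -12/((-44*1/51)) + 11*(-¼) = -12/(-44/51) - 11/4 = -12*(-51/44) - 11/4 = 153/11 - 11/4 = 491/44)
q(-5)/t(78) = (-1*(-5))/(491/44) = 5*(44/491) = 220/491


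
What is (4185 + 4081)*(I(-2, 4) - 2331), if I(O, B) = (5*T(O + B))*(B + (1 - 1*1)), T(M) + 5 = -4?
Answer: -20755926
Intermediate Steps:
T(M) = -9 (T(M) = -5 - 4 = -9)
I(O, B) = -45*B (I(O, B) = (5*(-9))*(B + (1 - 1*1)) = -45*(B + (1 - 1)) = -45*(B + 0) = -45*B)
(4185 + 4081)*(I(-2, 4) - 2331) = (4185 + 4081)*(-45*4 - 2331) = 8266*(-180 - 2331) = 8266*(-2511) = -20755926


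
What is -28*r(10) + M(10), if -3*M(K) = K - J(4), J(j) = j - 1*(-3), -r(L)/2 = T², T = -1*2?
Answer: 223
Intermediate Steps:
T = -2
r(L) = -8 (r(L) = -2*(-2)² = -2*4 = -8)
J(j) = 3 + j (J(j) = j + 3 = 3 + j)
M(K) = 7/3 - K/3 (M(K) = -(K - (3 + 4))/3 = -(K - 1*7)/3 = -(K - 7)/3 = -(-7 + K)/3 = 7/3 - K/3)
-28*r(10) + M(10) = -28*(-8) + (7/3 - ⅓*10) = 224 + (7/3 - 10/3) = 224 - 1 = 223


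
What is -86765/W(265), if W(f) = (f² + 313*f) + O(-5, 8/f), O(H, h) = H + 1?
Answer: -86765/153166 ≈ -0.56648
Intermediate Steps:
O(H, h) = 1 + H
W(f) = -4 + f² + 313*f (W(f) = (f² + 313*f) + (1 - 5) = (f² + 313*f) - 4 = -4 + f² + 313*f)
-86765/W(265) = -86765/(-4 + 265² + 313*265) = -86765/(-4 + 70225 + 82945) = -86765/153166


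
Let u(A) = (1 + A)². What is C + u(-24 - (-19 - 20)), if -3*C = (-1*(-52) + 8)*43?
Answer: -604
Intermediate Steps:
C = -860 (C = -(-1*(-52) + 8)*43/3 = -(52 + 8)*43/3 = -20*43 = -⅓*2580 = -860)
C + u(-24 - (-19 - 20)) = -860 + (1 + (-24 - (-19 - 20)))² = -860 + (1 + (-24 - 1*(-39)))² = -860 + (1 + (-24 + 39))² = -860 + (1 + 15)² = -860 + 16² = -860 + 256 = -604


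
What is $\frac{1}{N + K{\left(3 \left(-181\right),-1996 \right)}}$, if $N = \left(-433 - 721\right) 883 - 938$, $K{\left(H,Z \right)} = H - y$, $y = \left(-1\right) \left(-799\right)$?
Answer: $- \frac{1}{1021262} \approx -9.7918 \cdot 10^{-7}$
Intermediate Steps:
$y = 799$
$K{\left(H,Z \right)} = -799 + H$ ($K{\left(H,Z \right)} = H - 799 = -799 + H$)
$N = -1019920$ ($N = \left(-433 - 721\right) 883 - 938 = \left(-1154\right) 883 - 938 = -1018982 - 938 = -1019920$)
$\frac{1}{N + K{\left(3 \left(-181\right),-1996 \right)}} = \frac{1}{-1019920 + \left(-799 + 3 \left(-181\right)\right)} = \frac{1}{-1019920 - 1342} = \frac{1}{-1021262} = - \frac{1}{1021262}$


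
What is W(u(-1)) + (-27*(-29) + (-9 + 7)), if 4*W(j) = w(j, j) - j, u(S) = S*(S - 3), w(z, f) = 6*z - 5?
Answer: 3139/4 ≈ 784.75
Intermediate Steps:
w(z, f) = -5 + 6*z
u(S) = S*(-3 + S)
W(j) = -5/4 + 5*j/4 (W(j) = ((-5 + 6*j) - j)/4 = (-5 + 5*j)/4 = -5/4 + 5*j/4)
W(u(-1)) + (-27*(-29) + (-9 + 7)) = (-5/4 + 5*(-(-3 - 1))/4) + (-27*(-29) + (-9 + 7)) = (-5/4 + 5*(-1*(-4))/4) + (783 - 2) = (-5/4 + (5/4)*4) + 781 = (-5/4 + 5) + 781 = 15/4 + 781 = 3139/4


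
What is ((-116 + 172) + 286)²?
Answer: 116964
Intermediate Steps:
((-116 + 172) + 286)² = (56 + 286)² = 342² = 116964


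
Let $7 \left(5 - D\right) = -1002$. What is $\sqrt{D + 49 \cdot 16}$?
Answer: $\frac{15 \sqrt{203}}{7} \approx 30.531$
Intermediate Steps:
$D = \frac{1037}{7}$ ($D = 5 - - \frac{1002}{7} = 5 + \frac{1002}{7} = \frac{1037}{7} \approx 148.14$)
$\sqrt{D + 49 \cdot 16} = \sqrt{\frac{1037}{7} + 49 \cdot 16} = \sqrt{\frac{1037}{7} + 784} = \sqrt{\frac{6525}{7}} = \frac{15 \sqrt{203}}{7}$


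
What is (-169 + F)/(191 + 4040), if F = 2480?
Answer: 2311/4231 ≈ 0.54621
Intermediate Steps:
(-169 + F)/(191 + 4040) = (-169 + 2480)/(191 + 4040) = 2311/4231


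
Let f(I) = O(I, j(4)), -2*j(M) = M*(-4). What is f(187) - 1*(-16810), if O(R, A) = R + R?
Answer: 17184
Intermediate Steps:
j(M) = 2*M (j(M) = -M*(-4)/2 = -(-2)*M = 2*M)
O(R, A) = 2*R
f(I) = 2*I
f(187) - 1*(-16810) = 2*187 - 1*(-16810) = 374 + 16810 = 17184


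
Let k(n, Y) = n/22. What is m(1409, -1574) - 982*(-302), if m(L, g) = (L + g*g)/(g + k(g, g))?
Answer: 5340837229/18101 ≈ 2.9506e+5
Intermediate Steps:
k(n, Y) = n/22 (k(n, Y) = n*(1/22) = n/22)
m(L, g) = 22*(L + g²)/(23*g) (m(L, g) = (L + g*g)/(g + g/22) = (L + g²)/((23*g/22)) = (L + g²)*(22/(23*g)) = 22*(L + g²)/(23*g))
m(1409, -1574) - 982*(-302) = (22/23)*(1409 + (-1574)²)/(-1574) - 982*(-302) = (22/23)*(-1/1574)*(1409 + 2477476) + 296564 = (22/23)*(-1/1574)*2478885 + 296564 = -27267735/18101 + 296564 = 5340837229/18101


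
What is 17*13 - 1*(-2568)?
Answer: 2789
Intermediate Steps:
17*13 - 1*(-2568) = 221 + 2568 = 2789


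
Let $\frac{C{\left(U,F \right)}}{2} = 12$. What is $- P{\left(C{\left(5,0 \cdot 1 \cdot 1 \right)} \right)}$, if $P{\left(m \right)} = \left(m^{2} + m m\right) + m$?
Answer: $-1176$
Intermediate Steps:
$C{\left(U,F \right)} = 24$ ($C{\left(U,F \right)} = 2 \cdot 12 = 24$)
$P{\left(m \right)} = m + 2 m^{2}$ ($P{\left(m \right)} = \left(m^{2} + m^{2}\right) + m = 2 m^{2} + m = m + 2 m^{2}$)
$- P{\left(C{\left(5,0 \cdot 1 \cdot 1 \right)} \right)} = - 24 \left(1 + 2 \cdot 24\right) = - 24 \left(1 + 48\right) = - 24 \cdot 49 = \left(-1\right) 1176 = -1176$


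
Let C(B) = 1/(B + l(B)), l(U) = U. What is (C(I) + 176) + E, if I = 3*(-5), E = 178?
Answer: 10619/30 ≈ 353.97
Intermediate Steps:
I = -15
C(B) = 1/(2*B) (C(B) = 1/(B + B) = 1/(2*B))
(C(I) + 176) + E = ((½)/(-15) + 176) + 178 = ((½)*(-1/15) + 176) + 178 = (-1/30 + 176) + 178 = 5279/30 + 178 = 10619/30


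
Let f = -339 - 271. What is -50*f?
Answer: 30500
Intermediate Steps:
f = -610
-50*f = -50*(-610) = 30500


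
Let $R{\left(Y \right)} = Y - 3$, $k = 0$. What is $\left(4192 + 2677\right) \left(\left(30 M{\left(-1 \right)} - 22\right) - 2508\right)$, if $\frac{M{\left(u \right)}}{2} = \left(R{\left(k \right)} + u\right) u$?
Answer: $-15730010$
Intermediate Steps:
$R{\left(Y \right)} = -3 + Y$
$M{\left(u \right)} = 2 u \left(-3 + u\right)$ ($M{\left(u \right)} = 2 \left(\left(-3 + 0\right) + u\right) u = 2 \left(-3 + u\right) u = 2 u \left(-3 + u\right)$)
$\left(4192 + 2677\right) \left(\left(30 M{\left(-1 \right)} - 22\right) - 2508\right) = \left(4192 + 2677\right) \left(\left(30 \cdot 2 \left(-1\right) \left(-3 - 1\right) - 22\right) - 2508\right) = 6869 \left(\left(30 \cdot 2 \left(-1\right) \left(-4\right) - 22\right) - 2508\right) = 6869 \left(\left(30 \cdot 8 - 22\right) - 2508\right) = 6869 \left(\left(240 - 22\right) - 2508\right) = 6869 \left(218 - 2508\right) = 6869 \left(-2290\right) = -15730010$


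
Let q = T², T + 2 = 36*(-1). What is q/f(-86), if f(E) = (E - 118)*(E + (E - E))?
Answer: 361/4386 ≈ 0.082307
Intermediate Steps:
T = -38 (T = -2 + 36*(-1) = -2 - 36 = -38)
q = 1444 (q = (-38)² = 1444)
f(E) = E*(-118 + E) (f(E) = (-118 + E)*(E + 0) = (-118 + E)*E = E*(-118 + E))
q/f(-86) = 1444/((-86*(-118 - 86))) = 1444/((-86*(-204))) = 1444/17544 = 1444*(1/17544) = 361/4386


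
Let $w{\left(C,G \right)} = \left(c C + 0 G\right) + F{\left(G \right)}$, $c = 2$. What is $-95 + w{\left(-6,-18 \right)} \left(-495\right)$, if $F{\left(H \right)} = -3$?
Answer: $7330$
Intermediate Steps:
$w{\left(C,G \right)} = -3 + 2 C$ ($w{\left(C,G \right)} = \left(2 C + 0 G\right) - 3 = \left(2 C + 0\right) - 3 = 2 C - 3 = -3 + 2 C$)
$-95 + w{\left(-6,-18 \right)} \left(-495\right) = -95 + \left(-3 + 2 \left(-6\right)\right) \left(-495\right) = -95 + \left(-3 - 12\right) \left(-495\right) = -95 - -7425 = -95 + 7425 = 7330$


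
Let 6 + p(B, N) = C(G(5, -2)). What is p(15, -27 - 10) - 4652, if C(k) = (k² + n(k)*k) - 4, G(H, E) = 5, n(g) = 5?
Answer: -4612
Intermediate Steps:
C(k) = -4 + k² + 5*k (C(k) = (k² + 5*k) - 4 = -4 + k² + 5*k)
p(B, N) = 40 (p(B, N) = -6 + (-4 + 5² + 5*5) = -6 + (-4 + 25 + 25) = -6 + 46 = 40)
p(15, -27 - 10) - 4652 = 40 - 4652 = -4612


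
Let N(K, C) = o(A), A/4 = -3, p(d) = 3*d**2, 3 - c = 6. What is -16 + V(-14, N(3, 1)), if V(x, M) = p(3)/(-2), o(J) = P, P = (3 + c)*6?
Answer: -59/2 ≈ -29.500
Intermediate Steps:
c = -3 (c = 3 - 1*6 = 3 - 6 = -3)
A = -12 (A = 4*(-3) = -12)
P = 0 (P = (3 - 3)*6 = 0*6 = 0)
o(J) = 0
N(K, C) = 0
V(x, M) = -27/2 (V(x, M) = (3*3**2)/(-2) = (3*9)*(-1/2) = 27*(-1/2) = -27/2)
-16 + V(-14, N(3, 1)) = -16 - 27/2 = -59/2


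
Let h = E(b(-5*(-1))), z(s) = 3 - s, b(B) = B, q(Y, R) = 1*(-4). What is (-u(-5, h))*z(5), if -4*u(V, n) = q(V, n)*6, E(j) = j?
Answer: 12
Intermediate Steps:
q(Y, R) = -4
h = 5 (h = -5*(-1) = 5)
u(V, n) = 6 (u(V, n) = -(-1)*6 = -¼*(-24) = 6)
(-u(-5, h))*z(5) = (-1*6)*(3 - 1*5) = -6*(3 - 5) = -6*(-2) = 12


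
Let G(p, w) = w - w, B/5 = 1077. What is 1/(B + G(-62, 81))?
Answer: 1/5385 ≈ 0.00018570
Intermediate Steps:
B = 5385 (B = 5*1077 = 5385)
G(p, w) = 0
1/(B + G(-62, 81)) = 1/(5385 + 0) = 1/5385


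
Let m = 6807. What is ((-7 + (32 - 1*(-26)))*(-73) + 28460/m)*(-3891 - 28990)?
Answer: 832349666881/6807 ≈ 1.2228e+8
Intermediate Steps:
((-7 + (32 - 1*(-26)))*(-73) + 28460/m)*(-3891 - 28990) = ((-7 + (32 - 1*(-26)))*(-73) + 28460/6807)*(-3891 - 28990) = ((-7 + (32 + 26))*(-73) + 28460*(1/6807))*(-32881) = ((-7 + 58)*(-73) + 28460/6807)*(-32881) = (51*(-73) + 28460/6807)*(-32881) = (-3723 + 28460/6807)*(-32881) = -25314001/6807*(-32881) = 832349666881/6807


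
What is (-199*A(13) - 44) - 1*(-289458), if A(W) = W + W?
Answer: 284240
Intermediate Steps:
A(W) = 2*W
(-199*A(13) - 44) - 1*(-289458) = (-398*13 - 44) - 1*(-289458) = (-199*26 - 44) + 289458 = (-5174 - 44) + 289458 = -5218 + 289458 = 284240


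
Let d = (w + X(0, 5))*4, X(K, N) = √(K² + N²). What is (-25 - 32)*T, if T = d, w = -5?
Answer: 0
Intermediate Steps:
d = 0 (d = (-5 + √(0² + 5²))*4 = (-5 + √(0 + 25))*4 = (-5 + √25)*4 = (-5 + 5)*4 = 0*4 = 0)
T = 0
(-25 - 32)*T = (-25 - 32)*0 = -57*0 = 0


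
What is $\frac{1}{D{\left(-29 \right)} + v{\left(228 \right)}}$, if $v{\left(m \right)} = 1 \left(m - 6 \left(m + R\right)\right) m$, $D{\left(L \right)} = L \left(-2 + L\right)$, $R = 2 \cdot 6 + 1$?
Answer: $- \frac{1}{276805} \approx -3.6127 \cdot 10^{-6}$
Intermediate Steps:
$R = 13$ ($R = 12 + 1 = 13$)
$v{\left(m \right)} = m \left(-78 - 5 m\right)$ ($v{\left(m \right)} = 1 \left(m - 6 \left(m + 13\right)\right) m = 1 \left(m - 6 \left(13 + m\right)\right) m = 1 \left(m - \left(78 + 6 m\right)\right) m = 1 \left(-78 - 5 m\right) m = \left(-78 - 5 m\right) m = m \left(-78 - 5 m\right)$)
$\frac{1}{D{\left(-29 \right)} + v{\left(228 \right)}} = \frac{1}{- 29 \left(-2 - 29\right) - 228 \left(78 + 5 \cdot 228\right)} = \frac{1}{\left(-29\right) \left(-31\right) - 228 \left(78 + 1140\right)} = \frac{1}{899 - 228 \cdot 1218} = \frac{1}{899 - 277704} = \frac{1}{-276805} = - \frac{1}{276805}$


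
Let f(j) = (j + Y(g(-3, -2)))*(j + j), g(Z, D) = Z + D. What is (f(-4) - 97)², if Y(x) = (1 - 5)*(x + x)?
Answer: 148225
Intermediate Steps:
g(Z, D) = D + Z
Y(x) = -8*x
f(j) = 2*j*(40 + j) (f(j) = (j - 8*(-2 - 3))*(j + j) = (j - 8*(-5))*(2*j) = (j + 40)*(2*j) = (40 + j)*(2*j) = 2*j*(40 + j))
(f(-4) - 97)² = (2*(-4)*(40 - 4) - 97)² = (2*(-4)*36 - 97)² = (-288 - 97)² = (-385)² = 148225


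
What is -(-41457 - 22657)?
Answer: 64114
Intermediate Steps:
-(-41457 - 22657) = -1*(-64114) = 64114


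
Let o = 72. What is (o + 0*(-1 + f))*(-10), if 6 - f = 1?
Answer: -720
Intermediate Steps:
f = 5 (f = 6 - 1*1 = 6 - 1 = 5)
(o + 0*(-1 + f))*(-10) = (72 + 0*(-1 + 5))*(-10) = (72 + 0*4)*(-10) = (72 + 0)*(-10) = 72*(-10) = -720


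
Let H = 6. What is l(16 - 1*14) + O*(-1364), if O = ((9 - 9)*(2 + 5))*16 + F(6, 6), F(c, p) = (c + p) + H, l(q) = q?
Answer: -24550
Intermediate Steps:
F(c, p) = 6 + c + p (F(c, p) = (c + p) + 6 = 6 + c + p)
O = 18 (O = ((9 - 9)*(2 + 5))*16 + (6 + 6 + 6) = (0*7)*16 + 18 = 0*16 + 18 = 0 + 18 = 18)
l(16 - 1*14) + O*(-1364) = (16 - 1*14) + 18*(-1364) = (16 - 14) - 24552 = 2 - 24552 = -24550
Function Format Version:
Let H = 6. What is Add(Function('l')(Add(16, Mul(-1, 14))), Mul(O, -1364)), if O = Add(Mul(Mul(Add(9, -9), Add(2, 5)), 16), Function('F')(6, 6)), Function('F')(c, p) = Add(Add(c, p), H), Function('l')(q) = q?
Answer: -24550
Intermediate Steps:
Function('F')(c, p) = Add(6, c, p) (Function('F')(c, p) = Add(Add(c, p), 6) = Add(6, c, p))
O = 18 (O = Add(Mul(Mul(Add(9, -9), Add(2, 5)), 16), Add(6, 6, 6)) = Add(Mul(Mul(0, 7), 16), 18) = Add(Mul(0, 16), 18) = Add(0, 18) = 18)
Add(Function('l')(Add(16, Mul(-1, 14))), Mul(O, -1364)) = Add(Add(16, Mul(-1, 14)), Mul(18, -1364)) = Add(Add(16, -14), -24552) = Add(2, -24552) = -24550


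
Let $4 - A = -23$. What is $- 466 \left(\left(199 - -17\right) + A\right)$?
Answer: $-113238$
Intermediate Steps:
$A = 27$ ($A = 4 - -23 = 4 + 23 = 27$)
$- 466 \left(\left(199 - -17\right) + A\right) = - 466 \left(\left(199 - -17\right) + 27\right) = - 466 \left(\left(199 + 17\right) + 27\right) = - 466 \left(216 + 27\right) = \left(-466\right) 243 = -113238$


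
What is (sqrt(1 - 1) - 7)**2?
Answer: 49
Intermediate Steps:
(sqrt(1 - 1) - 7)**2 = (sqrt(0) - 7)**2 = (0 - 7)**2 = (-7)**2 = 49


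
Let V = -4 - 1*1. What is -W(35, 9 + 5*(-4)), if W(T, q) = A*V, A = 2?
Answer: 10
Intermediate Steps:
V = -5 (V = -4 - 1 = -5)
W(T, q) = -10 (W(T, q) = 2*(-5) = -10)
-W(35, 9 + 5*(-4)) = -1*(-10) = 10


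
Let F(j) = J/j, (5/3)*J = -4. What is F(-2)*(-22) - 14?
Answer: -202/5 ≈ -40.400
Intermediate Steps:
J = -12/5 (J = (⅗)*(-4) = -12/5 ≈ -2.4000)
F(j) = -12/(5*j)
F(-2)*(-22) - 14 = -12/5/(-2)*(-22) - 14 = -12/5*(-½)*(-22) - 14 = (6/5)*(-22) - 14 = -132/5 - 14 = -202/5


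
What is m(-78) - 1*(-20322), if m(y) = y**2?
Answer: 26406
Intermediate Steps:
m(-78) - 1*(-20322) = (-78)**2 - 1*(-20322) = 6084 + 20322 = 26406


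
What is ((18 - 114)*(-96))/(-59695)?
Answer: -9216/59695 ≈ -0.15438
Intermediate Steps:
((18 - 114)*(-96))/(-59695) = -96*(-96)*(-1/59695) = 9216*(-1/59695) = -9216/59695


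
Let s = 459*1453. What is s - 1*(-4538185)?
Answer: 5205112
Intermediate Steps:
s = 666927
s - 1*(-4538185) = 666927 - 1*(-4538185) = 666927 + 4538185 = 5205112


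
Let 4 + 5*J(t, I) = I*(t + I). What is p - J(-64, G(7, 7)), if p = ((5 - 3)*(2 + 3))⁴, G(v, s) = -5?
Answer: 49659/5 ≈ 9931.8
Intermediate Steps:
J(t, I) = -⅘ + I*(I + t)/5 (J(t, I) = -⅘ + (I*(t + I))/5 = -⅘ + (I*(I + t))/5 = -⅘ + I*(I + t)/5)
p = 10000 (p = (2*5)⁴ = 10⁴ = 10000)
p - J(-64, G(7, 7)) = 10000 - (-⅘ + (⅕)*(-5)² + (⅕)*(-5)*(-64)) = 10000 - (-⅘ + (⅕)*25 + 64) = 10000 - (-⅘ + 5 + 64) = 10000 - 1*341/5 = 10000 - 341/5 = 49659/5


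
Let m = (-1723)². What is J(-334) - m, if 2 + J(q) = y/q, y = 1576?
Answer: -495778865/167 ≈ -2.9687e+6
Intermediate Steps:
m = 2968729
J(q) = -2 + 1576/q
J(-334) - m = (-2 + 1576/(-334)) - 1*2968729 = (-2 + 1576*(-1/334)) - 2968729 = (-2 - 788/167) - 2968729 = -1122/167 - 2968729 = -495778865/167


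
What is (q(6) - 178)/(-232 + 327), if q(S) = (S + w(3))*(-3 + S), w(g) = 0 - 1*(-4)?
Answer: -148/95 ≈ -1.5579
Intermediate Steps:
w(g) = 4 (w(g) = 0 + 4 = 4)
q(S) = (-3 + S)*(4 + S) (q(S) = (S + 4)*(-3 + S) = (4 + S)*(-3 + S) = (-3 + S)*(4 + S))
(q(6) - 178)/(-232 + 327) = ((-12 + 6 + 6²) - 178)/(-232 + 327) = ((-12 + 6 + 36) - 178)/95 = (30 - 178)*(1/95) = -148*1/95 = -148/95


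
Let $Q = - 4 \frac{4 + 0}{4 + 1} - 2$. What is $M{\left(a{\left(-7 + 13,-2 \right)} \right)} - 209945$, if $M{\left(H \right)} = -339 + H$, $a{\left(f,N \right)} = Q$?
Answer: $- \frac{1051446}{5} \approx -2.1029 \cdot 10^{5}$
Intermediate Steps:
$Q = - \frac{26}{5}$ ($Q = - 4 \cdot \frac{4}{5} - 2 = - 4 \cdot 4 \cdot \frac{1}{5} - 2 = \left(-4\right) \frac{4}{5} - 2 = - \frac{16}{5} - 2 = - \frac{26}{5} \approx -5.2$)
$a{\left(f,N \right)} = - \frac{26}{5}$
$M{\left(a{\left(-7 + 13,-2 \right)} \right)} - 209945 = \left(-339 - \frac{26}{5}\right) - 209945 = - \frac{1721}{5} - 209945 = - \frac{1051446}{5}$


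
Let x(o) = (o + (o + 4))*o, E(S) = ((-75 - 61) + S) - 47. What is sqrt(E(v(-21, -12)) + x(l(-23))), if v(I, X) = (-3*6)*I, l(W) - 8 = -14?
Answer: 9*sqrt(3) ≈ 15.588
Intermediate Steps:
l(W) = -6 (l(W) = 8 - 14 = -6)
v(I, X) = -18*I
E(S) = -183 + S (E(S) = (-136 + S) - 47 = -183 + S)
x(o) = o*(4 + 2*o) (x(o) = (o + (4 + o))*o = (4 + 2*o)*o = o*(4 + 2*o))
sqrt(E(v(-21, -12)) + x(l(-23))) = sqrt((-183 - 18*(-21)) + 2*(-6)*(2 - 6)) = sqrt((-183 + 378) + 2*(-6)*(-4)) = sqrt(195 + 48) = sqrt(243) = 9*sqrt(3)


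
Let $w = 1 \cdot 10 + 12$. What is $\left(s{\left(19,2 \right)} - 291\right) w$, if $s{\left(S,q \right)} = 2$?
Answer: $-6358$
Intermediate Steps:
$w = 22$ ($w = 10 + 12 = 22$)
$\left(s{\left(19,2 \right)} - 291\right) w = \left(2 - 291\right) 22 = \left(-289\right) 22 = -6358$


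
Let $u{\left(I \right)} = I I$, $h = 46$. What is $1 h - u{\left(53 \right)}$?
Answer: $-2763$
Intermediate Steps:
$u{\left(I \right)} = I^{2}$
$1 h - u{\left(53 \right)} = 1 \cdot 46 - 53^{2} = 46 - 2809 = -2763$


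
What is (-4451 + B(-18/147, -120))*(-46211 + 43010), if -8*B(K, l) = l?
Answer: 14199636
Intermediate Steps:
B(K, l) = -l/8
(-4451 + B(-18/147, -120))*(-46211 + 43010) = (-4451 - ⅛*(-120))*(-46211 + 43010) = (-4451 + 15)*(-3201) = -4436*(-3201) = 14199636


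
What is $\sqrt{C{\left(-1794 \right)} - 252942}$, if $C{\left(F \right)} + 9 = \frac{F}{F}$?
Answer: $5 i \sqrt{10118} \approx 502.94 i$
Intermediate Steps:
$C{\left(F \right)} = -8$ ($C{\left(F \right)} = -9 + \frac{F}{F} = -9 + 1 = -8$)
$\sqrt{C{\left(-1794 \right)} - 252942} = \sqrt{-8 - 252942} = \sqrt{-252950} = 5 i \sqrt{10118}$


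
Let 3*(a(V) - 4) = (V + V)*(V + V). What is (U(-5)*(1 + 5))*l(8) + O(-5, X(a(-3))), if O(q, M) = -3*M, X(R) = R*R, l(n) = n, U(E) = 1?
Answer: -720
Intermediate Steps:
a(V) = 4 + 4*V²/3 (a(V) = 4 + ((V + V)*(V + V))/3 = 4 + ((2*V)*(2*V))/3 = 4 + (4*V²)/3 = 4 + 4*V²/3)
X(R) = R²
(U(-5)*(1 + 5))*l(8) + O(-5, X(a(-3))) = (1*(1 + 5))*8 - 3*(4 + (4/3)*(-3)²)² = (1*6)*8 - 3*(4 + (4/3)*9)² = 6*8 - 3*(4 + 12)² = 48 - 3*16² = 48 - 3*256 = 48 - 768 = -720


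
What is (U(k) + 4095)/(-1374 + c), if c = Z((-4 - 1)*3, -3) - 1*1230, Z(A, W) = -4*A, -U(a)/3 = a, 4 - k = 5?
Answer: -683/424 ≈ -1.6108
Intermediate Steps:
k = -1 (k = 4 - 1*5 = 4 - 5 = -1)
U(a) = -3*a
c = -1170 (c = -4*(-4 - 1)*3 - 1*1230 = -(-20)*3 - 1230 = -4*(-15) - 1230 = 60 - 1230 = -1170)
(U(k) + 4095)/(-1374 + c) = (-3*(-1) + 4095)/(-1374 - 1170) = (3 + 4095)/(-2544) = 4098*(-1/2544) = -683/424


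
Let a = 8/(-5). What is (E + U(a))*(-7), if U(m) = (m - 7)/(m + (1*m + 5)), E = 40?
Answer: -2219/9 ≈ -246.56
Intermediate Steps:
a = -8/5 (a = 8*(-⅕) = -8/5 ≈ -1.6000)
U(m) = (-7 + m)/(5 + 2*m) (U(m) = (-7 + m)/(m + (m + 5)) = (-7 + m)/(m + (5 + m)) = (-7 + m)/(5 + 2*m))
(E + U(a))*(-7) = (40 + (-7 - 8/5)/(5 + 2*(-8/5)))*(-7) = (40 - 43/5/(5 - 16/5))*(-7) = (40 - 43/5/(9/5))*(-7) = (40 + (5/9)*(-43/5))*(-7) = (40 - 43/9)*(-7) = (317/9)*(-7) = -2219/9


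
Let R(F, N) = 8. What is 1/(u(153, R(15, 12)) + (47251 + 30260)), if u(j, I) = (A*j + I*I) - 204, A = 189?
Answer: 1/106288 ≈ 9.4084e-6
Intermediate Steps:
u(j, I) = -204 + I² + 189*j (u(j, I) = (189*j + I*I) - 204 = (189*j + I²) - 204 = (I² + 189*j) - 204 = -204 + I² + 189*j)
1/(u(153, R(15, 12)) + (47251 + 30260)) = 1/((-204 + 8² + 189*153) + (47251 + 30260)) = 1/((-204 + 64 + 28917) + 77511) = 1/(28777 + 77511) = 1/106288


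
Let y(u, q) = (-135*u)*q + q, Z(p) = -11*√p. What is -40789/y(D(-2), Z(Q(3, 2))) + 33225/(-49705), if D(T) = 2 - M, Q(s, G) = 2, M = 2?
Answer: -6645/9941 + 40789*√2/22 ≈ 2621.3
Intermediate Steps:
D(T) = 0 (D(T) = 2 - 1*2 = 2 - 2 = 0)
y(u, q) = q - 135*q*u (y(u, q) = -135*q*u + q = q - 135*q*u)
-40789/y(D(-2), Z(Q(3, 2))) + 33225/(-49705) = -40789*(-√2/(22*(1 - 135*0))) + 33225/(-49705) = -40789*(-√2/(22*(1 + 0))) + 33225*(-1/49705) = -40789*(-√2/22) - 6645/9941 = -(-40789)*√2/22 - 6645/9941 = 40789*√2/22 - 6645/9941 = -6645/9941 + 40789*√2/22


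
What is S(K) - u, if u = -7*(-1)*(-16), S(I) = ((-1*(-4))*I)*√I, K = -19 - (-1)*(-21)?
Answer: 112 - 320*I*√10 ≈ 112.0 - 1011.9*I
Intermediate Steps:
K = -40 (K = -19 - 1*21 = -19 - 21 = -40)
S(I) = 4*I^(3/2) (S(I) = (4*I)*√I = 4*I^(3/2))
u = -112 (u = 7*(-16) = -112)
S(K) - u = 4*(-40)^(3/2) - 1*(-112) = 4*(-80*I*√10) + 112 = -320*I*√10 + 112 = 112 - 320*I*√10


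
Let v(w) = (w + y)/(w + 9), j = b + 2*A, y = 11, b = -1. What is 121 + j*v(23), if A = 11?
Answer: 2293/16 ≈ 143.31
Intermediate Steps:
j = 21 (j = -1 + 2*11 = -1 + 22 = 21)
v(w) = (11 + w)/(9 + w) (v(w) = (w + 11)/(w + 9) = (11 + w)/(9 + w))
121 + j*v(23) = 121 + 21*((11 + 23)/(9 + 23)) = 121 + 21*(34/32) = 121 + 21*((1/32)*34) = 121 + 21*(17/16) = 121 + 357/16 = 2293/16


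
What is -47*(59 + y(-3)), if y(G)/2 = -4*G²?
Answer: 611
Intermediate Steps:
y(G) = -8*G² (y(G) = 2*(-4*G²) = -8*G²)
-47*(59 + y(-3)) = -47*(59 - 8*(-3)²) = -47*(59 - 8*9) = -47*(59 - 72) = -47*(-13) = 611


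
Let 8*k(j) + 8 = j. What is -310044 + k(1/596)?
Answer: -1478294559/4768 ≈ -3.1005e+5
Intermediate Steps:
k(j) = -1 + j/8
-310044 + k(1/596) = -310044 + (-1 + (⅛)/596) = -310044 + (-1 + (⅛)*(1/596)) = -310044 + (-1 + 1/4768) = -310044 - 4767/4768 = -1478294559/4768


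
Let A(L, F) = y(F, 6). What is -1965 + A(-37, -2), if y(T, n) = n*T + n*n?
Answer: -1941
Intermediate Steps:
y(T, n) = n² + T*n (y(T, n) = T*n + n² = n² + T*n)
A(L, F) = 36 + 6*F (A(L, F) = 6*(F + 6) = 6*(6 + F) = 36 + 6*F)
-1965 + A(-37, -2) = -1965 + (36 + 6*(-2)) = -1965 + (36 - 12) = -1965 + 24 = -1941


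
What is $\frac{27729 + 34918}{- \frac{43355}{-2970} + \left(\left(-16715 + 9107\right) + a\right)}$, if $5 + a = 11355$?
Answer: $\frac{37212318}{2231419} \approx 16.677$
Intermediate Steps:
$a = 11350$ ($a = -5 + 11355 = 11350$)
$\frac{27729 + 34918}{- \frac{43355}{-2970} + \left(\left(-16715 + 9107\right) + a\right)} = \frac{27729 + 34918}{- \frac{43355}{-2970} + \left(\left(-16715 + 9107\right) + 11350\right)} = \frac{62647}{\left(-43355\right) \left(- \frac{1}{2970}\right) + \left(-7608 + 11350\right)} = \frac{62647}{\frac{8671}{594} + 3742} = \frac{62647}{\frac{2231419}{594}} = 62647 \cdot \frac{594}{2231419} = \frac{37212318}{2231419}$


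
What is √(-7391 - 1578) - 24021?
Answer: -24021 + I*√8969 ≈ -24021.0 + 94.705*I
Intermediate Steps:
√(-7391 - 1578) - 24021 = √(-8969) - 24021 = I*√8969 - 24021 = -24021 + I*√8969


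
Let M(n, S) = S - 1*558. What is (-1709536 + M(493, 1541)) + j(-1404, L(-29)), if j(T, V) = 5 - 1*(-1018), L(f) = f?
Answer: -1707530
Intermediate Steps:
M(n, S) = -558 + S (M(n, S) = S - 558 = -558 + S)
j(T, V) = 1023 (j(T, V) = 5 + 1018 = 1023)
(-1709536 + M(493, 1541)) + j(-1404, L(-29)) = (-1709536 + (-558 + 1541)) + 1023 = (-1709536 + 983) + 1023 = -1708553 + 1023 = -1707530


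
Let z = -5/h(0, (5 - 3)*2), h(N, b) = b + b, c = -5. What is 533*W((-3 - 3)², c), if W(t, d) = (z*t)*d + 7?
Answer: 127387/2 ≈ 63694.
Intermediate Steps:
h(N, b) = 2*b
z = -5/8 (z = -5*1/(4*(5 - 3)) = -5/(2*(2*2)) = -5/(2*4) = -5/8 ≈ -0.62500)
W(t, d) = 7 - 5*d*t/8 (W(t, d) = (-5*t/8)*d + 7 = -5*d*t/8 + 7 = 7 - 5*d*t/8)
533*W((-3 - 3)², c) = 533*(7 - 5/8*(-5)*(-3 - 3)²) = 533*(7 - 5/8*(-5)*(-6)²) = 533*(7 - 5/8*(-5)*36) = 533*(7 + 225/2) = 533*(239/2) = 127387/2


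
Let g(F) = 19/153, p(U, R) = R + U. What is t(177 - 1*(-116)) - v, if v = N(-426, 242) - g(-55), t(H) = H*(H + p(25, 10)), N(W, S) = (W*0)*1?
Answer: 14703931/153 ≈ 96104.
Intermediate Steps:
g(F) = 19/153 (g(F) = 19*(1/153) = 19/153)
N(W, S) = 0 (N(W, S) = 0*1 = 0)
t(H) = H*(35 + H) (t(H) = H*(H + (10 + 25)) = H*(H + 35) = H*(35 + H))
v = -19/153 (v = 0 - 1*19/153 = 0 - 19/153 = -19/153 ≈ -0.12418)
t(177 - 1*(-116)) - v = (177 - 1*(-116))*(35 + (177 - 1*(-116))) - 1*(-19/153) = (177 + 116)*(35 + (177 + 116)) + 19/153 = 293*(35 + 293) + 19/153 = 293*328 + 19/153 = 96104 + 19/153 = 14703931/153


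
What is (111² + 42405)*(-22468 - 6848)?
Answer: -1604347416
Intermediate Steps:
(111² + 42405)*(-22468 - 6848) = (12321 + 42405)*(-29316) = 54726*(-29316) = -1604347416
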